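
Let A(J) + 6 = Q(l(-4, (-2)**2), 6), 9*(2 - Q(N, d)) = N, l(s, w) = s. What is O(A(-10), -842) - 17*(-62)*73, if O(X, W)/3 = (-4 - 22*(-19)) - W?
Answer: 80710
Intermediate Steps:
Q(N, d) = 2 - N/9
A(J) = -32/9 (A(J) = -6 + (2 - 1/9*(-4)) = -6 + (2 + 4/9) = -6 + 22/9 = -32/9)
O(X, W) = 1242 - 3*W (O(X, W) = 3*((-4 - 22*(-19)) - W) = 3*((-4 + 418) - W) = 3*(414 - W) = 1242 - 3*W)
O(A(-10), -842) - 17*(-62)*73 = (1242 - 3*(-842)) - 17*(-62)*73 = (1242 + 2526) - (-1054)*73 = 3768 - 1*(-76942) = 3768 + 76942 = 80710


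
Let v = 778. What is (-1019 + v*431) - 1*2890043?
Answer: -2555744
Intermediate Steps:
(-1019 + v*431) - 1*2890043 = (-1019 + 778*431) - 1*2890043 = (-1019 + 335318) - 2890043 = 334299 - 2890043 = -2555744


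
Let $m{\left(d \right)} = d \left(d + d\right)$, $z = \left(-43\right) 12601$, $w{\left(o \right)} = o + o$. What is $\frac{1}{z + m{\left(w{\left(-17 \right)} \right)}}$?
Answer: $- \frac{1}{539531} \approx -1.8535 \cdot 10^{-6}$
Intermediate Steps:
$w{\left(o \right)} = 2 o$
$z = -541843$
$m{\left(d \right)} = 2 d^{2}$ ($m{\left(d \right)} = d 2 d = 2 d^{2}$)
$\frac{1}{z + m{\left(w{\left(-17 \right)} \right)}} = \frac{1}{-541843 + 2 \left(2 \left(-17\right)\right)^{2}} = \frac{1}{-541843 + 2 \left(-34\right)^{2}} = \frac{1}{-541843 + 2 \cdot 1156} = \frac{1}{-541843 + 2312} = \frac{1}{-539531} = - \frac{1}{539531}$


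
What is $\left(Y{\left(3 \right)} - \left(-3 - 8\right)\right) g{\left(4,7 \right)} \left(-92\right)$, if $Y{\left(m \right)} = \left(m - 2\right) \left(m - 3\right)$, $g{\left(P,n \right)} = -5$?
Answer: $5060$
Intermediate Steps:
$Y{\left(m \right)} = \left(-3 + m\right) \left(-2 + m\right)$ ($Y{\left(m \right)} = \left(-2 + m\right) \left(-3 + m\right) = \left(-3 + m\right) \left(-2 + m\right)$)
$\left(Y{\left(3 \right)} - \left(-3 - 8\right)\right) g{\left(4,7 \right)} \left(-92\right) = \left(\left(6 + 3^{2} - 15\right) - \left(-3 - 8\right)\right) \left(-5\right) \left(-92\right) = \left(\left(6 + 9 - 15\right) - \left(-3 - 8\right)\right) \left(-5\right) \left(-92\right) = \left(0 - -11\right) \left(-5\right) \left(-92\right) = \left(0 + 11\right) \left(-5\right) \left(-92\right) = 11 \left(-5\right) \left(-92\right) = \left(-55\right) \left(-92\right) = 5060$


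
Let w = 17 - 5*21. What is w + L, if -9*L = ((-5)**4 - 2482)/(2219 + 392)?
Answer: -688685/7833 ≈ -87.921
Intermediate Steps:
w = -88 (w = 17 - 105 = -88)
L = 619/7833 (L = -((-5)**4 - 2482)/(9*(2219 + 392)) = -(625 - 2482)/(9*2611) = -(-619)/(3*2611) = -1/9*(-1857/2611) = 619/7833 ≈ 0.079025)
w + L = -88 + 619/7833 = -688685/7833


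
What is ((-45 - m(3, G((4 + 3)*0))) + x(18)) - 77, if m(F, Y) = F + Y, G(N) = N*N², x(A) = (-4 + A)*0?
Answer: -125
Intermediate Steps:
x(A) = 0
G(N) = N³
((-45 - m(3, G((4 + 3)*0))) + x(18)) - 77 = ((-45 - (3 + ((4 + 3)*0)³)) + 0) - 77 = ((-45 - (3 + (7*0)³)) + 0) - 77 = ((-45 - (3 + 0³)) + 0) - 77 = ((-45 - (3 + 0)) + 0) - 77 = ((-45 - 1*3) + 0) - 77 = ((-45 - 3) + 0) - 77 = (-48 + 0) - 77 = -48 - 77 = -125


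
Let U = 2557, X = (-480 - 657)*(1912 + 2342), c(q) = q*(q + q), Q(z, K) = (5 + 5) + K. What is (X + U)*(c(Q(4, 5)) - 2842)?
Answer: 11563504472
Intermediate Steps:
Q(z, K) = 10 + K
c(q) = 2*q² (c(q) = q*(2*q) = 2*q²)
X = -4836798 (X = -1137*4254 = -4836798)
(X + U)*(c(Q(4, 5)) - 2842) = (-4836798 + 2557)*(2*(10 + 5)² - 2842) = -4834241*(2*15² - 2842) = -4834241*(2*225 - 2842) = -4834241*(450 - 2842) = -4834241*(-2392) = 11563504472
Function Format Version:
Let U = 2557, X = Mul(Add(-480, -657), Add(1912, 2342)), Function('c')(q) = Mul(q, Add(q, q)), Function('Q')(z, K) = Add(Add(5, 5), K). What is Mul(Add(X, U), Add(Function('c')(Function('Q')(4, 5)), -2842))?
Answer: 11563504472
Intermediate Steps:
Function('Q')(z, K) = Add(10, K)
Function('c')(q) = Mul(2, Pow(q, 2)) (Function('c')(q) = Mul(q, Mul(2, q)) = Mul(2, Pow(q, 2)))
X = -4836798 (X = Mul(-1137, 4254) = -4836798)
Mul(Add(X, U), Add(Function('c')(Function('Q')(4, 5)), -2842)) = Mul(Add(-4836798, 2557), Add(Mul(2, Pow(Add(10, 5), 2)), -2842)) = Mul(-4834241, Add(Mul(2, Pow(15, 2)), -2842)) = Mul(-4834241, Add(Mul(2, 225), -2842)) = Mul(-4834241, Add(450, -2842)) = Mul(-4834241, -2392) = 11563504472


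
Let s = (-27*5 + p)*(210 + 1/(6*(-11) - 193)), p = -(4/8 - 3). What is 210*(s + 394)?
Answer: -213134895/37 ≈ -5.7604e+6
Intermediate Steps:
p = 5/2 (p = -(4*(⅛) - 3) = -(½ - 3) = -1*(-5/2) = 5/2 ≈ 2.5000)
s = -14413085/518 (s = (-27*5 + 5/2)*(210 + 1/(6*(-11) - 193)) = (-135 + 5/2)*(210 + 1/(-66 - 193)) = -265*(210 + 1/(-259))/2 = -265*(210 - 1/259)/2 = -265/2*54389/259 = -14413085/518 ≈ -27825.)
210*(s + 394) = 210*(-14413085/518 + 394) = 210*(-14208993/518) = -213134895/37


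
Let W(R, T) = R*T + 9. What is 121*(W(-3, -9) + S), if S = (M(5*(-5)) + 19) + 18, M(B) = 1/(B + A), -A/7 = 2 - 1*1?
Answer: 282535/32 ≈ 8829.2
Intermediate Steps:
W(R, T) = 9 + R*T
A = -7 (A = -7*(2 - 1*1) = -7*(2 - 1) = -7*1 = -7)
M(B) = 1/(-7 + B) (M(B) = 1/(B - 7) = 1/(-7 + B))
S = 1183/32 (S = (1/(-7 + 5*(-5)) + 19) + 18 = (1/(-7 - 25) + 19) + 18 = (1/(-32) + 19) + 18 = (-1/32 + 19) + 18 = 607/32 + 18 = 1183/32 ≈ 36.969)
121*(W(-3, -9) + S) = 121*((9 - 3*(-9)) + 1183/32) = 121*((9 + 27) + 1183/32) = 121*(36 + 1183/32) = 121*(2335/32) = 282535/32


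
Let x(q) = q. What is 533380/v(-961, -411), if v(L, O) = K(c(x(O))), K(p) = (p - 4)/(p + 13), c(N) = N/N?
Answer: -7467320/3 ≈ -2.4891e+6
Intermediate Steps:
c(N) = 1
K(p) = (-4 + p)/(13 + p)
v(L, O) = -3/14 (v(L, O) = (-4 + 1)/(13 + 1) = -3/14)
533380/v(-961, -411) = 533380/(-3/14) = 533380*(-14/3) = -7467320/3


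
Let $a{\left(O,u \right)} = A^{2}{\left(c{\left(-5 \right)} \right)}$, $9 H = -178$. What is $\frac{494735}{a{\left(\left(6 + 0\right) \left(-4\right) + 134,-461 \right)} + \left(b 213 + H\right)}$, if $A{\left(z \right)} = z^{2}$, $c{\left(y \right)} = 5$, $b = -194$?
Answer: $- \frac{4452615}{366451} \approx -12.151$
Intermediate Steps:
$H = - \frac{178}{9}$ ($H = \frac{1}{9} \left(-178\right) = - \frac{178}{9} \approx -19.778$)
$a{\left(O,u \right)} = 625$ ($a{\left(O,u \right)} = \left(5^{2}\right)^{2} = 25^{2} = 625$)
$\frac{494735}{a{\left(\left(6 + 0\right) \left(-4\right) + 134,-461 \right)} + \left(b 213 + H\right)} = \frac{494735}{625 - \frac{372076}{9}} = \frac{494735}{- \frac{366451}{9}} = 494735 \left(- \frac{9}{366451}\right) = - \frac{4452615}{366451}$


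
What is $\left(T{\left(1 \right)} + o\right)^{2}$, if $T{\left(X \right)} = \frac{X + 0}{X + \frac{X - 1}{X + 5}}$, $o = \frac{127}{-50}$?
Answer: $\frac{5929}{2500} \approx 2.3716$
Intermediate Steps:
$o = - \frac{127}{50}$ ($o = 127 \left(- \frac{1}{50}\right) = - \frac{127}{50} \approx -2.54$)
$T{\left(X \right)} = \frac{X}{X + \frac{-1 + X}{5 + X}}$
$\left(T{\left(1 \right)} + o\right)^{2} = \left(1 \frac{1}{-1 + 1^{2} + 6 \cdot 1} \left(5 + 1\right) - \frac{127}{50}\right)^{2} = \left(1 \frac{1}{-1 + 1 + 6} \cdot 6 - \frac{127}{50}\right)^{2} = \left(1 \cdot \frac{1}{6} \cdot 6 - \frac{127}{50}\right)^{2} = \left(1 - \frac{127}{50}\right)^{2} = \left(- \frac{77}{50}\right)^{2} = \frac{5929}{2500}$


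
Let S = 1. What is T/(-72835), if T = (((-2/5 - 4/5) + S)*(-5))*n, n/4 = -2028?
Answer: 8112/72835 ≈ 0.11137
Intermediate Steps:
n = -8112 (n = 4*(-2028) = -8112)
T = -8112 (T = (((-2/5 - 4/5) + 1)*(-5))*(-8112) = ((-6/5 + 1)*(-5))*(-8112) = -1/5*(-5)*(-8112) = 1*(-8112) = -8112)
T/(-72835) = -8112/(-72835) = -8112*(-1/72835) = 8112/72835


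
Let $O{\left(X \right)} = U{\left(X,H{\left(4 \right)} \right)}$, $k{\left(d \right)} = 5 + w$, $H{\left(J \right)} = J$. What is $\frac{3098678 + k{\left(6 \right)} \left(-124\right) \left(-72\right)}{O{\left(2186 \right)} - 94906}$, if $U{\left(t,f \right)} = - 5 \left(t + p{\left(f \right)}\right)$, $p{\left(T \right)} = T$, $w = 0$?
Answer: $- \frac{1571659}{52928} \approx -29.694$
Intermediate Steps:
$k{\left(d \right)} = 5$ ($k{\left(d \right)} = 5 + 0 = 5$)
$U{\left(t,f \right)} = - 5 f - 5 t$ ($U{\left(t,f \right)} = - 5 \left(t + f\right) = - 5 \left(f + t\right) = - 5 f - 5 t$)
$O{\left(X \right)} = -20 - 5 X$ ($O{\left(X \right)} = \left(-5\right) 4 - 5 X = -20 - 5 X$)
$\frac{3098678 + k{\left(6 \right)} \left(-124\right) \left(-72\right)}{O{\left(2186 \right)} - 94906} = \frac{3098678 + 5 \left(-124\right) \left(-72\right)}{\left(-20 - 10930\right) - 94906} = \frac{3098678 - -44640}{\left(-20 - 10930\right) - 94906} = \frac{3098678 + 44640}{-10950 - 94906} = \frac{3143318}{-105856} = 3143318 \left(- \frac{1}{105856}\right) = - \frac{1571659}{52928}$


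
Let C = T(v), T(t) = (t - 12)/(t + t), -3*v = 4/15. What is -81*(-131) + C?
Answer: 10679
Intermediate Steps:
v = -4/45 (v = -4/(3*15) = -⅓*4/15 = -4/45 ≈ -0.088889)
T(t) = (-12 + t)/(2*t) (T(t) = (-12 + t)/((2*t)) = (-12 + t)*(1/(2*t)) = (-12 + t)/(2*t))
C = 68 (C = (-12 - 4/45)/(2*(-4/45)) = (½)*(-45/4)*(-544/45) = 68)
-81*(-131) + C = -81*(-131) + 68 = 10611 + 68 = 10679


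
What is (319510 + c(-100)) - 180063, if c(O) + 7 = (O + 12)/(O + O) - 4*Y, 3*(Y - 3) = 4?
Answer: 10456733/75 ≈ 1.3942e+5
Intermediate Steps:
Y = 13/3 (Y = 3 + (⅓)*4 = 3 + 4/3 = 13/3 ≈ 4.3333)
c(O) = -73/3 + (12 + O)/(2*O) (c(O) = -7 + ((O + 12)/(O + O) - 4*13/3) = -7 + ((12 + O)/((2*O)) - 52/3) = -7 + ((12 + O)*(1/(2*O)) - 52/3) = -7 + ((12 + O)/(2*O) - 52/3) = -7 + (-52/3 + (12 + O)/(2*O)) = -73/3 + (12 + O)/(2*O))
(319510 + c(-100)) - 180063 = (319510 + (-143/6 + 6/(-100))) - 180063 = (319510 + (-143/6 + 6*(-1/100))) - 180063 = (319510 + (-143/6 - 3/50)) - 180063 = (319510 - 1792/75) - 180063 = 23961458/75 - 180063 = 10456733/75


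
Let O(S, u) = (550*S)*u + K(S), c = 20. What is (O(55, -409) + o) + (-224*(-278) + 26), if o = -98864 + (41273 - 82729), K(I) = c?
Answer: -12450252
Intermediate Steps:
K(I) = 20
O(S, u) = 20 + 550*S*u (O(S, u) = (550*S)*u + 20 = 550*S*u + 20 = 20 + 550*S*u)
o = -140320 (o = -98864 - 41456 = -140320)
(O(55, -409) + o) + (-224*(-278) + 26) = ((20 + 550*55*(-409)) - 140320) + (-224*(-278) + 26) = ((20 - 12372250) - 140320) + (62272 + 26) = (-12372230 - 140320) + 62298 = -12512550 + 62298 = -12450252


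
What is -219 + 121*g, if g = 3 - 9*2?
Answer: -2034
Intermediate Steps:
g = -15 (g = 3 - 18 = -15)
-219 + 121*g = -219 + 121*(-15) = -219 - 1815 = -2034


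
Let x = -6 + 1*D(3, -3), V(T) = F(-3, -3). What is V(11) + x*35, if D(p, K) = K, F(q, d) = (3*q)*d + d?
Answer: -291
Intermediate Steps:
F(q, d) = d + 3*d*q (F(q, d) = 3*d*q + d = d + 3*d*q)
V(T) = 24 (V(T) = -3*(1 + 3*(-3)) = -3*(1 - 9) = -3*(-8) = 24)
x = -9 (x = -6 + 1*(-3) = -6 - 3 = -9)
V(11) + x*35 = 24 - 9*35 = 24 - 315 = -291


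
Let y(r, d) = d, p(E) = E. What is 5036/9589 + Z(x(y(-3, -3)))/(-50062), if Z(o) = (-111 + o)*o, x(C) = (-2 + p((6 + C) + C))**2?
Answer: 128108162/240022259 ≈ 0.53373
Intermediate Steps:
x(C) = (4 + 2*C)**2 (x(C) = (-2 + ((6 + C) + C))**2 = (-2 + (6 + 2*C))**2 = (4 + 2*C)**2)
Z(o) = o*(-111 + o)
5036/9589 + Z(x(y(-3, -3)))/(-50062) = 5036/9589 + ((4*(2 - 3)**2)*(-111 + 4*(2 - 3)**2))/(-50062) = 5036*(1/9589) + ((4*(-1)**2)*(-111 + 4*(-1)**2))*(-1/50062) = 5036/9589 + ((4*1)*(-111 + 4*1))*(-1/50062) = 5036/9589 + (4*(-111 + 4))*(-1/50062) = 5036/9589 + (4*(-107))*(-1/50062) = 5036/9589 - 428*(-1/50062) = 5036/9589 + 214/25031 = 128108162/240022259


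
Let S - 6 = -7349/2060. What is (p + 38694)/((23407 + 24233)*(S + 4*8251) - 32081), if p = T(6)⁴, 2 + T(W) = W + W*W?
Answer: 267665482/161956619539 ≈ 0.0016527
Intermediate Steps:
S = 5011/2060 (S = 6 - 7349/2060 = 5011/2060 ≈ 2.4325)
T(W) = -2 + W + W² (T(W) = -2 + (W + W*W) = -2 + (W + W²) = -2 + W + W²)
p = 2560000 (p = (-2 + 6 + 6²)⁴ = (-2 + 6 + 36)⁴ = 40⁴ = 2560000)
(p + 38694)/((23407 + 24233)*(S + 4*8251) - 32081) = (2560000 + 38694)/((23407 + 24233)*(5011/2060 + 4*8251) - 32081) = 2598694/(47640*(5011/2060 + 33004) - 32081) = 2598694/(47640*(67993251/2060) - 32081) = 2598694/(161959923882/103 - 32081) = 2598694/(161956619539/103) = 2598694*(103/161956619539) = 267665482/161956619539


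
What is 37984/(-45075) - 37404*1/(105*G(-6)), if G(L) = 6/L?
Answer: 112133132/315525 ≈ 355.39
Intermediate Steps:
37984/(-45075) - 37404*1/(105*G(-6)) = 37984/(-45075) - 37404/((35*3)*(6/(-6))) = 37984*(-1/45075) - 37404/(105*(6*(-⅙))) = -37984/45075 - 37404/(105*(-1)) = -37984/45075 - 37404/(-105) = -37984/45075 - 37404*(-1/105) = -37984/45075 + 12468/35 = 112133132/315525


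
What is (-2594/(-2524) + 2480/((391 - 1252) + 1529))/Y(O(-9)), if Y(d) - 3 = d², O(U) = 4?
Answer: 52581/210754 ≈ 0.24949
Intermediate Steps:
Y(d) = 3 + d²
(-2594/(-2524) + 2480/((391 - 1252) + 1529))/Y(O(-9)) = (-2594/(-2524) + 2480/((391 - 1252) + 1529))/(3 + 4²) = (-2594*(-1/2524) + 2480/(-861 + 1529))/(3 + 16) = (1297/1262 + 2480/668)/19 = (1297/1262 + 2480*(1/668))*(1/19) = (1297/1262 + 620/167)*(1/19) = (999039/210754)*(1/19) = 52581/210754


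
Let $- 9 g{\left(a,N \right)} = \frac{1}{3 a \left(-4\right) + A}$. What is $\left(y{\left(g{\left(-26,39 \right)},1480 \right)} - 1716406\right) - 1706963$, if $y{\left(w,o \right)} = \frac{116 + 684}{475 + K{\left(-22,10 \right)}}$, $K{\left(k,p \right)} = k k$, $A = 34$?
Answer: $- \frac{3283010071}{959} \approx -3.4234 \cdot 10^{6}$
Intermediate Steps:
$K{\left(k,p \right)} = k^{2}$
$g{\left(a,N \right)} = - \frac{1}{9 \left(34 - 12 a\right)}$ ($g{\left(a,N \right)} = - \frac{1}{9 \left(3 a \left(-4\right) + 34\right)} = - \frac{1}{9 \left(- 12 a + 34\right)} = - \frac{1}{9 \left(34 - 12 a\right)}$)
$y{\left(w,o \right)} = \frac{800}{959}$ ($y{\left(w,o \right)} = \frac{116 + 684}{475 + \left(-22\right)^{2}} = \frac{800}{475 + 484} = \frac{800}{959}$)
$\left(y{\left(g{\left(-26,39 \right)},1480 \right)} - 1716406\right) - 1706963 = \left(\frac{800}{959} - 1716406\right) - 1706963 = - \frac{1646032554}{959} - 1706963 = - \frac{3283010071}{959}$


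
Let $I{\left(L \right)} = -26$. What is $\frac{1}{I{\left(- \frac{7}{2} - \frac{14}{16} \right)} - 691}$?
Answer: $- \frac{1}{717} \approx -0.0013947$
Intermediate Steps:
$\frac{1}{I{\left(- \frac{7}{2} - \frac{14}{16} \right)} - 691} = \frac{1}{-26 - 691} = \frac{1}{-717} = - \frac{1}{717}$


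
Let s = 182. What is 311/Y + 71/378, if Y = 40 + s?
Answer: 11110/6993 ≈ 1.5887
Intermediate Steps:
Y = 222 (Y = 40 + 182 = 222)
311/Y + 71/378 = 311/222 + 71/378 = 11110/6993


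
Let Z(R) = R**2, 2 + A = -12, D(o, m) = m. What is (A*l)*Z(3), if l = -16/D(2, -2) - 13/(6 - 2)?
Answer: -1197/2 ≈ -598.50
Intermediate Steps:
A = -14 (A = -2 - 12 = -14)
l = 19/4 (l = -16/(-2) - 13/(6 - 2) = -16*(-1/2) - 13/4 = 8 - 13*1/4 = 8 - 13/4 = 19/4 ≈ 4.7500)
(A*l)*Z(3) = -14*19/4*3**2 = -133/2*9 = -1197/2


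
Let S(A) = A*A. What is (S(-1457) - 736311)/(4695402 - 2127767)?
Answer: 1386538/2567635 ≈ 0.54001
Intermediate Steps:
S(A) = A²
(S(-1457) - 736311)/(4695402 - 2127767) = ((-1457)² - 736311)/(4695402 - 2127767) = (2122849 - 736311)/2567635 = 1386538*(1/2567635) = 1386538/2567635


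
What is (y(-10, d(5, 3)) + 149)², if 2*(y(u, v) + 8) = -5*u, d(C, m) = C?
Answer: 27556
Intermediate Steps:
y(u, v) = -8 - 5*u/2 (y(u, v) = -8 + (-5*u)/2 = -8 - 5*u/2)
(y(-10, d(5, 3)) + 149)² = ((-8 - 5/2*(-10)) + 149)² = ((-8 + 25) + 149)² = (17 + 149)² = 166² = 27556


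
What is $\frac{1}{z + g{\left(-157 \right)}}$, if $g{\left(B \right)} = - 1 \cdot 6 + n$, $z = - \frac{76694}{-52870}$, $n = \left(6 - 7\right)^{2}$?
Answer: $- \frac{26435}{93828} \approx -0.28174$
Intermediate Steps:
$n = 1$ ($n = \left(6 - 7\right)^{2} = \left(-1\right)^{2} = 1$)
$z = \frac{38347}{26435}$ ($z = \left(-76694\right) \left(- \frac{1}{52870}\right) = \frac{38347}{26435} \approx 1.4506$)
$g{\left(B \right)} = -5$ ($g{\left(B \right)} = - 1 \cdot 6 + 1 = \left(-1\right) 6 + 1 = -6 + 1 = -5$)
$\frac{1}{z + g{\left(-157 \right)}} = \frac{1}{\frac{38347}{26435} - 5} = \frac{1}{- \frac{93828}{26435}} = - \frac{26435}{93828}$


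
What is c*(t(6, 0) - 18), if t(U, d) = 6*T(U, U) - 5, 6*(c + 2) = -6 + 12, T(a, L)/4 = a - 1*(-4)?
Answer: -217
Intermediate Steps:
T(a, L) = 16 + 4*a (T(a, L) = 4*(a - 1*(-4)) = 4*(a + 4) = 4*(4 + a) = 16 + 4*a)
c = -1 (c = -2 + (-6 + 12)/6 = -2 + (1/6)*6 = -2 + 1 = -1)
t(U, d) = 91 + 24*U (t(U, d) = 6*(16 + 4*U) - 5 = (96 + 24*U) - 5 = 91 + 24*U)
c*(t(6, 0) - 18) = -((91 + 24*6) - 18) = -((91 + 144) - 18) = -(235 - 18) = -1*217 = -217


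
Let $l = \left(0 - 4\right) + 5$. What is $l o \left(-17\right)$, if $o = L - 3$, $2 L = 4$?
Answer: $17$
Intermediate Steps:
$L = 2$ ($L = \frac{1}{2} \cdot 4 = 2$)
$o = -1$ ($o = 2 - 3 = -1$)
$l = 1$ ($l = -4 + 5 = 1$)
$l o \left(-17\right) = 1 \left(-1\right) \left(-17\right) = \left(-1\right) \left(-17\right) = 17$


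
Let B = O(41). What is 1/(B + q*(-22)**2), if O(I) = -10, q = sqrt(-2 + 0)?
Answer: -5/234306 - 121*I*sqrt(2)/117153 ≈ -2.134e-5 - 0.0014607*I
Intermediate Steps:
q = I*sqrt(2) (q = sqrt(-2) = I*sqrt(2) ≈ 1.4142*I)
B = -10
1/(B + q*(-22)**2) = 1/(-10 + (I*sqrt(2))*(-22)**2) = 1/(-10 + (I*sqrt(2))*484) = 1/(-10 + 484*I*sqrt(2))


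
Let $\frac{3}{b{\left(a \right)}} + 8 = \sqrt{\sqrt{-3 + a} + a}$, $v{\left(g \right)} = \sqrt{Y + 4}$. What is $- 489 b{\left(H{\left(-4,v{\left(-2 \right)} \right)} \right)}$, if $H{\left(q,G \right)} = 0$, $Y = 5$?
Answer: $\frac{1467}{8 - \sqrt[4]{3} \sqrt{i}} \approx 203.98 + 26.852 i$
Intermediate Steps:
$v{\left(g \right)} = 3$ ($v{\left(g \right)} = \sqrt{5 + 4} = \sqrt{9} = 3$)
$b{\left(a \right)} = \frac{3}{-8 + \sqrt{a + \sqrt{-3 + a}}}$ ($b{\left(a \right)} = \frac{3}{-8 + \sqrt{\sqrt{-3 + a} + a}} = \frac{3}{-8 + \sqrt{a + \sqrt{-3 + a}}}$)
$- 489 b{\left(H{\left(-4,v{\left(-2 \right)} \right)} \right)} = - 489 \frac{3}{-8 + \sqrt{0 + \sqrt{-3 + 0}}} = - 489 \frac{3}{-8 + \sqrt{0 + \sqrt{-3}}} = - 489 \frac{3}{-8 + \sqrt{0 + i \sqrt{3}}} = - 489 \frac{3}{-8 + \sqrt{i \sqrt{3}}} = - 489 \frac{3}{-8 + \sqrt[4]{3} \sqrt{i}} = - \frac{1467}{-8 + \sqrt[4]{3} \sqrt{i}}$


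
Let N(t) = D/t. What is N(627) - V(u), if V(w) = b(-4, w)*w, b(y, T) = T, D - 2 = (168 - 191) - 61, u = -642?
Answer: -258426910/627 ≈ -4.1216e+5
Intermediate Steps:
D = -82 (D = 2 + ((168 - 191) - 61) = 2 + (-23 - 61) = 2 - 84 = -82)
N(t) = -82/t
V(w) = w² (V(w) = w*w = w²)
N(627) - V(u) = -82/627 - 1*(-642)² = -82*1/627 - 1*412164 = -82/627 - 412164 = -258426910/627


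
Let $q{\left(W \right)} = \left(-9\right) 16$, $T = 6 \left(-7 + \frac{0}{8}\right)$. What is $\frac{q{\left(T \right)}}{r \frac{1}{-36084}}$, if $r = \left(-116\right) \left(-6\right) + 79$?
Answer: $\frac{167616}{25} \approx 6704.6$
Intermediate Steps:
$T = -42$ ($T = 6 \left(-7 + 0 \cdot \frac{1}{8}\right) = 6 \left(-7 + 0\right) = 6 \left(-7\right) = -42$)
$r = 775$ ($r = 696 + 79 = 775$)
$q{\left(W \right)} = -144$
$\frac{q{\left(T \right)}}{r \frac{1}{-36084}} = - \frac{144}{775 \frac{1}{-36084}} = - \frac{144}{775 \left(- \frac{1}{36084}\right)} = - \frac{144}{- \frac{25}{1164}} = \left(-144\right) \left(- \frac{1164}{25}\right) = \frac{167616}{25}$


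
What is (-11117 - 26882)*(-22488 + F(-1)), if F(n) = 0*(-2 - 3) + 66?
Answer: 852013578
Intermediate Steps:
F(n) = 66 (F(n) = 0*(-5) + 66 = 0 + 66 = 66)
(-11117 - 26882)*(-22488 + F(-1)) = (-11117 - 26882)*(-22488 + 66) = -37999*(-22422) = 852013578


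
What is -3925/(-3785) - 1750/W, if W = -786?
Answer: 970880/297501 ≈ 3.2635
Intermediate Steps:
-3925/(-3785) - 1750/W = -3925/(-3785) - 1750/(-786) = -3925*(-1/3785) - 1750*(-1/786) = 785/757 + 875/393 = 970880/297501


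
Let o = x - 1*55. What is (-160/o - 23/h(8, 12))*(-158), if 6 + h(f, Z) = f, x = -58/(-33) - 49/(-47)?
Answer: 53949337/40481 ≈ 1332.7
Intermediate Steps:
x = 4343/1551 (x = -58*(-1/33) - 49*(-1/47) = 58/33 + 49/47 = 4343/1551 ≈ 2.8001)
h(f, Z) = -6 + f
o = -80962/1551 (o = 4343/1551 - 1*55 = 4343/1551 - 55 = -80962/1551 ≈ -52.200)
(-160/o - 23/h(8, 12))*(-158) = (-160/(-80962/1551) - 23/(-6 + 8))*(-158) = (-160*(-1551/80962) - 23/2)*(-158) = (124080/40481 - 23*½)*(-158) = (124080/40481 - 23/2)*(-158) = -682903/80962*(-158) = 53949337/40481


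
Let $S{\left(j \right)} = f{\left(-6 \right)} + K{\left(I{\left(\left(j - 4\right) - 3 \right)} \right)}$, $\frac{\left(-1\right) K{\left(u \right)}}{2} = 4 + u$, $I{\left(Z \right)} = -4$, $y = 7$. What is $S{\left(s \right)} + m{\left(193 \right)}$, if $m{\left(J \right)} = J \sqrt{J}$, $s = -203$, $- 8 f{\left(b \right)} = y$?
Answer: $- \frac{7}{8} + 193 \sqrt{193} \approx 2680.4$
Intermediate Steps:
$f{\left(b \right)} = - \frac{7}{8}$ ($f{\left(b \right)} = \left(- \frac{1}{8}\right) 7 = - \frac{7}{8}$)
$K{\left(u \right)} = -8 - 2 u$ ($K{\left(u \right)} = - 2 \left(4 + u\right) = -8 - 2 u$)
$m{\left(J \right)} = J^{\frac{3}{2}}$
$S{\left(j \right)} = - \frac{7}{8}$ ($S{\left(j \right)} = - \frac{7}{8} - 0 = - \frac{7}{8} + \left(-8 + 8\right) = - \frac{7}{8} + 0 = - \frac{7}{8}$)
$S{\left(s \right)} + m{\left(193 \right)} = - \frac{7}{8} + 193^{\frac{3}{2}} = - \frac{7}{8} + 193 \sqrt{193}$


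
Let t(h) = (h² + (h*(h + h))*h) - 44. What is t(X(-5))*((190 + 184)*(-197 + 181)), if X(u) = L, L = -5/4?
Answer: 277321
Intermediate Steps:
L = -5/4 (L = -5*¼ = -5/4 ≈ -1.2500)
X(u) = -5/4
t(h) = -44 + h² + 2*h³ (t(h) = (h² + (h*(2*h))*h) - 44 = (h² + (2*h²)*h) - 44 = (h² + 2*h³) - 44 = -44 + h² + 2*h³)
t(X(-5))*((190 + 184)*(-197 + 181)) = (-44 + (-5/4)² + 2*(-5/4)³)*((190 + 184)*(-197 + 181)) = (-44 + 25/16 + 2*(-125/64))*(374*(-16)) = (-44 + 25/16 - 125/32)*(-5984) = -1483/32*(-5984) = 277321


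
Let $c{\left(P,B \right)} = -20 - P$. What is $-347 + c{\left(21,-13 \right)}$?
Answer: $-388$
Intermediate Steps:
$-347 + c{\left(21,-13 \right)} = -347 - 41 = -388$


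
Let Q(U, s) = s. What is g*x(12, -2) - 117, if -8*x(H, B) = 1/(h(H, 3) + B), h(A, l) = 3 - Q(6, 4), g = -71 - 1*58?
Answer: -979/8 ≈ -122.38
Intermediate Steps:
g = -129 (g = -71 - 58 = -129)
h(A, l) = -1 (h(A, l) = 3 - 1*4 = 3 - 4 = -1)
x(H, B) = -1/(8*(-1 + B))
g*x(12, -2) - 117 = -(-129)/(-8 + 8*(-2)) - 117 = -(-129)/(-8 - 16) - 117 = -(-129)/(-24) - 117 = -(-129)*(-1)/24 - 117 = -129*1/24 - 117 = -43/8 - 117 = -979/8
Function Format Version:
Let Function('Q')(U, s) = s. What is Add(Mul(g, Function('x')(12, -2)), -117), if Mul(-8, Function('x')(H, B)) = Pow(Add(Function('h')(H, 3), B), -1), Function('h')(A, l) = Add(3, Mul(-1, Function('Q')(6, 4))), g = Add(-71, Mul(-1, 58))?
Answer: Rational(-979, 8) ≈ -122.38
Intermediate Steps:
g = -129 (g = Add(-71, -58) = -129)
Function('h')(A, l) = -1 (Function('h')(A, l) = Add(3, Mul(-1, 4)) = Add(3, -4) = -1)
Function('x')(H, B) = Mul(Rational(-1, 8), Pow(Add(-1, B), -1))
Add(Mul(g, Function('x')(12, -2)), -117) = Add(Mul(-129, Mul(-1, Pow(Add(-8, Mul(8, -2)), -1))), -117) = Add(Mul(-129, Mul(-1, Pow(Add(-8, -16), -1))), -117) = Add(Mul(-129, Mul(-1, Pow(-24, -1))), -117) = Add(Mul(-129, Mul(-1, Rational(-1, 24))), -117) = Add(Mul(-129, Rational(1, 24)), -117) = Add(Rational(-43, 8), -117) = Rational(-979, 8)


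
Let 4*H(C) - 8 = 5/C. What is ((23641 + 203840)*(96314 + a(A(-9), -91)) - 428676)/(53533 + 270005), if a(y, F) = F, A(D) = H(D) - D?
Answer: 7296158529/107846 ≈ 67654.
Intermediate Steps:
H(C) = 2 + 5/(4*C) (H(C) = 2 + (5/C)/4 = 2 + 5/(4*C))
A(D) = 2 - D + 5/(4*D) (A(D) = (2 + 5/(4*D)) - D = 2 - D + 5/(4*D))
((23641 + 203840)*(96314 + a(A(-9), -91)) - 428676)/(53533 + 270005) = ((23641 + 203840)*(96314 - 91) - 428676)/(53533 + 270005) = (227481*96223 - 428676)/323538 = (21888904263 - 428676)*(1/323538) = 21888475587*(1/323538) = 7296158529/107846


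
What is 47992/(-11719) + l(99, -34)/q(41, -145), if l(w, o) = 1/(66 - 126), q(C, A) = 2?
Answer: -5770759/1406280 ≈ -4.1036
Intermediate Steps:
l(w, o) = -1/60 (l(w, o) = 1/(-60) = -1/60)
47992/(-11719) + l(99, -34)/q(41, -145) = 47992/(-11719) - 1/60/2 = 47992*(-1/11719) - 1/60*½ = -47992/11719 - 1/120 = -5770759/1406280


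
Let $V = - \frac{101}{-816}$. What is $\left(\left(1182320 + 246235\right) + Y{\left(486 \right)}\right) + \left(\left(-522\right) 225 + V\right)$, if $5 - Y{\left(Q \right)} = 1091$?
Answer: $\frac{1068975605}{816} \approx 1.31 \cdot 10^{6}$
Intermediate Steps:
$V = \frac{101}{816}$ ($V = \left(-101\right) \left(- \frac{1}{816}\right) = \frac{101}{816} \approx 0.12377$)
$Y{\left(Q \right)} = -1086$ ($Y{\left(Q \right)} = 5 - 1091 = -1086$)
$\left(\left(1182320 + 246235\right) + Y{\left(486 \right)}\right) + \left(\left(-522\right) 225 + V\right) = \left(\left(1182320 + 246235\right) - 1086\right) + \left(\left(-522\right) 225 + \frac{101}{816}\right) = \left(1428555 - 1086\right) + \left(-117450 + \frac{101}{816}\right) = 1427469 - \frac{95839099}{816} = \frac{1068975605}{816}$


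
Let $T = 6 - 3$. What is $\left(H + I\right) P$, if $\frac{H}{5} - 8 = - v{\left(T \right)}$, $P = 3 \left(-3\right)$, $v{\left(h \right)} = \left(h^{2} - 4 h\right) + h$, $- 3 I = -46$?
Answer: $-498$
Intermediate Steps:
$I = \frac{46}{3}$ ($I = \left(- \frac{1}{3}\right) \left(-46\right) = \frac{46}{3} \approx 15.333$)
$T = 3$
$v{\left(h \right)} = h^{2} - 3 h$
$P = -9$
$H = 40$ ($H = 40 + 5 \left(- 3 \left(-3 + 3\right)\right) = 40 + 5 \left(- 3 \cdot 0\right) = 40 + 5 \left(\left(-1\right) 0\right) = 40 + 5 \cdot 0 = 40 + 0 = 40$)
$\left(H + I\right) P = \left(40 + \frac{46}{3}\right) \left(-9\right) = \frac{166}{3} \left(-9\right) = -498$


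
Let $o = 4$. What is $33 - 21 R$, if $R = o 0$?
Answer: $33$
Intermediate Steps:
$R = 0$ ($R = 4 \cdot 0 = 0$)
$33 - 21 R = 33 - 0 = 33 + 0 = 33$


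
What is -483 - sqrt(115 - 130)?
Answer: -483 - I*sqrt(15) ≈ -483.0 - 3.873*I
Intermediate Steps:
-483 - sqrt(115 - 130) = -483 - sqrt(-15) = -483 - I*sqrt(15)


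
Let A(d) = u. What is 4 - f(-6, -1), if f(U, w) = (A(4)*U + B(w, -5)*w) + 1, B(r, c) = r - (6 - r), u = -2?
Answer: -17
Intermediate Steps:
A(d) = -2
B(r, c) = -6 + 2*r (B(r, c) = r + (-6 + r) = -6 + 2*r)
f(U, w) = 1 - 2*U + w*(-6 + 2*w) (f(U, w) = (-2*U + (-6 + 2*w)*w) + 1 = (-2*U + w*(-6 + 2*w)) + 1 = 1 - 2*U + w*(-6 + 2*w))
4 - f(-6, -1) = 4 - (1 - 2*(-6) + 2*(-1)*(-3 - 1)) = 4 - (1 + 12 + 2*(-1)*(-4)) = 4 - (1 + 12 + 8) = 4 - 1*21 = 4 - 21 = -17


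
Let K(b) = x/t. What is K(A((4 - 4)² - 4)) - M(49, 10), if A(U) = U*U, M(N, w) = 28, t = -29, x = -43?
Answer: -769/29 ≈ -26.517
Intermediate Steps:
A(U) = U²
K(b) = 43/29 (K(b) = -43/(-29) = -43*(-1/29) = 43/29)
K(A((4 - 4)² - 4)) - M(49, 10) = 43/29 - 1*28 = 43/29 - 28 = -769/29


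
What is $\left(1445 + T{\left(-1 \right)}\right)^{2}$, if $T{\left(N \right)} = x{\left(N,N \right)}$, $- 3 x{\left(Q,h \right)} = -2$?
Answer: $\frac{18809569}{9} \approx 2.09 \cdot 10^{6}$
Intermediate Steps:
$x{\left(Q,h \right)} = \frac{2}{3}$ ($x{\left(Q,h \right)} = \left(- \frac{1}{3}\right) \left(-2\right) = \frac{2}{3}$)
$T{\left(N \right)} = \frac{2}{3}$
$\left(1445 + T{\left(-1 \right)}\right)^{2} = \left(1445 + \frac{2}{3}\right)^{2} = \left(\frac{4337}{3}\right)^{2} = \frac{18809569}{9}$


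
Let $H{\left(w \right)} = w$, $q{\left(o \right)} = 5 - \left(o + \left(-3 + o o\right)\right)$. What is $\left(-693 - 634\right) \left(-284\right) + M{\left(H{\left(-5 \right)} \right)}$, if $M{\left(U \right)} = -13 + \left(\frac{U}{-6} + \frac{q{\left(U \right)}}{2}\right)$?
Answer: $\frac{2261099}{6} \approx 3.7685 \cdot 10^{5}$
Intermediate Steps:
$q{\left(o \right)} = 8 - o - o^{2}$ ($q{\left(o \right)} = 5 - \left(o + \left(-3 + o^{2}\right)\right) = 5 - \left(-3 + o + o^{2}\right) = 8 - o - o^{2}$)
$M{\left(U \right)} = -9 - \frac{2 U}{3} - \frac{U^{2}}{2}$ ($M{\left(U \right)} = -13 + \left(\frac{U}{-6} + \frac{8 - U - U^{2}}{2}\right) = -13 + \left(U \left(- \frac{1}{6}\right) + \left(8 - U - U^{2}\right) \frac{1}{2}\right) = -13 - \left(-4 + \frac{U^{2}}{2} + \frac{2 U}{3}\right) = -9 - \frac{2 U}{3} - \frac{U^{2}}{2}$)
$\left(-693 - 634\right) \left(-284\right) + M{\left(H{\left(-5 \right)} \right)} = \left(-693 - 634\right) \left(-284\right) - \left(\frac{17}{3} + \frac{25}{2}\right) = \left(-1327\right) \left(-284\right) - \frac{109}{6} = 376868 - \frac{109}{6} = \frac{2261099}{6}$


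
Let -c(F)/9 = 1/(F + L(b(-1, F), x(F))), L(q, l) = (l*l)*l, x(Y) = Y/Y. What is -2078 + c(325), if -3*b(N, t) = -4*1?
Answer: -677437/326 ≈ -2078.0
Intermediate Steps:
x(Y) = 1
b(N, t) = 4/3 (b(N, t) = -(-4)/3 = -⅓*(-4) = 4/3)
L(q, l) = l³ (L(q, l) = l²*l = l³)
c(F) = -9/(1 + F) (c(F) = -9/(F + 1³) = -9/(F + 1) = -9/(1 + F))
-2078 + c(325) = -2078 - 9/(1 + 325) = -2078 - 9/326 = -677437/326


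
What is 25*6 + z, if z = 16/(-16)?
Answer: 149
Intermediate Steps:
z = -1 (z = 16*(-1/16) = -1)
25*6 + z = 25*6 - 1 = 150 - 1 = 149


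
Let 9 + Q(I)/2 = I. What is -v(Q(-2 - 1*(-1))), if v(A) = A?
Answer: 20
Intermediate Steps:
Q(I) = -18 + 2*I
-v(Q(-2 - 1*(-1))) = -(-18 + 2*(-2 - 1*(-1))) = -(-18 + 2*(-2 + 1)) = -(-18 + 2*(-1)) = -(-18 - 2) = -1*(-20) = 20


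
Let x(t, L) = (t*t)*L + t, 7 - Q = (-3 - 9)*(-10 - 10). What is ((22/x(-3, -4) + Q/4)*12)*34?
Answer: -311950/13 ≈ -23996.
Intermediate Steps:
Q = -233 (Q = 7 - (-3 - 9)*(-10 - 10) = 7 - (-12)*(-20) = 7 - 1*240 = 7 - 240 = -233)
x(t, L) = t + L*t² (x(t, L) = t²*L + t = L*t² + t = t + L*t²)
((22/x(-3, -4) + Q/4)*12)*34 = ((22/((-3*(1 - 4*(-3)))) - 233/4)*12)*34 = ((22/((-3*(1 + 12))) - 233*¼)*12)*34 = ((22/((-3*13)) - 233/4)*12)*34 = ((22/(-39) - 233/4)*12)*34 = ((22*(-1/39) - 233/4)*12)*34 = ((-22/39 - 233/4)*12)*34 = -9175/156*12*34 = -9175/13*34 = -311950/13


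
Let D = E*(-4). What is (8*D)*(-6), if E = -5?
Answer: -960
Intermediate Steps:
D = 20 (D = -5*(-4) = 20)
(8*D)*(-6) = (8*20)*(-6) = 160*(-6) = -960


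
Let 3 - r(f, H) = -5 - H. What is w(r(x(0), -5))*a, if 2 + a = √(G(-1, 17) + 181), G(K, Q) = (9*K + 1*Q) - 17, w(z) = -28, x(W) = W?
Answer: 56 - 56*√43 ≈ -311.22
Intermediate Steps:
r(f, H) = 8 + H (r(f, H) = 3 - (-5 - H) = 3 + (5 + H) = 8 + H)
G(K, Q) = -17 + Q + 9*K (G(K, Q) = (9*K + Q) - 17 = (Q + 9*K) - 17 = -17 + Q + 9*K)
a = -2 + 2*√43 (a = -2 + √((-17 + 17 + 9*(-1)) + 181) = -2 + √((-17 + 17 - 9) + 181) = -2 + √(-9 + 181) = -2 + √172 = -2 + 2*√43 ≈ 11.115)
w(r(x(0), -5))*a = -28*(-2 + 2*√43) = 56 - 56*√43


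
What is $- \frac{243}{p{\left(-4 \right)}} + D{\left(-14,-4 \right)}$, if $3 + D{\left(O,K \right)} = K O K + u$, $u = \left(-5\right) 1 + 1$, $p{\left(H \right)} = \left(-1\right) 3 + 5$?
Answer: $- \frac{705}{2} \approx -352.5$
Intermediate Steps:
$p{\left(H \right)} = 2$ ($p{\left(H \right)} = -3 + 5 = 2$)
$u = -4$ ($u = -5 + 1 = -4$)
$D{\left(O,K \right)} = -7 + O K^{2}$ ($D{\left(O,K \right)} = -3 + \left(K O K - 4\right) = -3 + \left(O K^{2} - 4\right) = -3 + \left(-4 + O K^{2}\right) = -7 + O K^{2}$)
$- \frac{243}{p{\left(-4 \right)}} + D{\left(-14,-4 \right)} = - \frac{243}{2} - \left(7 + 14 \left(-4\right)^{2}\right) = \left(-243\right) \frac{1}{2} - 231 = - \frac{243}{2} - 231 = - \frac{705}{2}$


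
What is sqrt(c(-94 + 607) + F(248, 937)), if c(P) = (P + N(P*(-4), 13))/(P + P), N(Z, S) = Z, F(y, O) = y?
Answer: sqrt(986)/2 ≈ 15.700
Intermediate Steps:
c(P) = -3/2 (c(P) = (P + P*(-4))/(P + P) = (P - 4*P)/((2*P)) = (-3*P)*(1/(2*P)) = -3/2)
sqrt(c(-94 + 607) + F(248, 937)) = sqrt(-3/2 + 248) = sqrt(493/2) = sqrt(986)/2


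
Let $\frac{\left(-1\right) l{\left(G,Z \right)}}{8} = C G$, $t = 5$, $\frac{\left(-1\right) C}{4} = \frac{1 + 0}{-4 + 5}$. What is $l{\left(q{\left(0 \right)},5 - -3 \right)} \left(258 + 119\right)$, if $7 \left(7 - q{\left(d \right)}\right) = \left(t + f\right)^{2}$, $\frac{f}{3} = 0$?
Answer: $\frac{289536}{7} \approx 41362.0$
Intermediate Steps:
$C = -4$ ($C = - 4 \frac{1 + 0}{-4 + 5} = - 4 \cdot 1 \cdot 1^{-1} = - 4 \cdot 1 \cdot 1 = \left(-4\right) 1 = -4$)
$f = 0$ ($f = 3 \cdot 0 = 0$)
$q{\left(d \right)} = \frac{24}{7}$ ($q{\left(d \right)} = 7 - \frac{\left(5 + 0\right)^{2}}{7} = 7 - \frac{5^{2}}{7} = 7 - \frac{25}{7} = \frac{24}{7}$)
$l{\left(G,Z \right)} = 32 G$ ($l{\left(G,Z \right)} = - 8 \left(- 4 G\right) = 32 G$)
$l{\left(q{\left(0 \right)},5 - -3 \right)} \left(258 + 119\right) = 32 \cdot \frac{24}{7} \left(258 + 119\right) = \frac{768}{7} \cdot 377 = \frac{289536}{7}$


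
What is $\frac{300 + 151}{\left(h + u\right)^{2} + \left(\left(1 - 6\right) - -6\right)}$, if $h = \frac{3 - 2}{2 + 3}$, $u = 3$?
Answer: $\frac{11275}{281} \approx 40.125$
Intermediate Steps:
$h = \frac{1}{5}$ ($h = 1 \cdot \frac{1}{5} = \frac{1}{5} \approx 0.2$)
$\frac{300 + 151}{\left(h + u\right)^{2} + \left(\left(1 - 6\right) - -6\right)} = \frac{300 + 151}{\left(\frac{1}{5} + 3\right)^{2} + \left(\left(1 - 6\right) - -6\right)} = \frac{451}{\left(\frac{16}{5}\right)^{2} + \left(\left(1 - 6\right) + 6\right)} = \frac{451}{\frac{256}{25} + \left(-5 + 6\right)} = \frac{451}{\frac{256}{25} + 1} = \frac{451}{\frac{281}{25}} = 451 \cdot \frac{25}{281} = \frac{11275}{281}$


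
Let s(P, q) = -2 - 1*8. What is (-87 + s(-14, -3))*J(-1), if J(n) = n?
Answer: 97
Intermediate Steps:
s(P, q) = -10 (s(P, q) = -2 - 8 = -10)
(-87 + s(-14, -3))*J(-1) = (-87 - 10)*(-1) = -97*(-1) = 97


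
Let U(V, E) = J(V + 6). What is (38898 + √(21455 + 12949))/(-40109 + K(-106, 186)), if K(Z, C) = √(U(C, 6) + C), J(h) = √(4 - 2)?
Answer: -(38898 + 2*√8601)/(40109 - √(186 + √2)) ≈ -0.97476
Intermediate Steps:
J(h) = √2
U(V, E) = √2
K(Z, C) = √(C + √2) (K(Z, C) = √(√2 + C) = √(C + √2))
(38898 + √(21455 + 12949))/(-40109 + K(-106, 186)) = (38898 + √(21455 + 12949))/(-40109 + √(186 + √2)) = (38898 + √34404)/(-40109 + √(186 + √2)) = (38898 + 2*√8601)/(-40109 + √(186 + √2))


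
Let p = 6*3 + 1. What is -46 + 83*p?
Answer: 1531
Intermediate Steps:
p = 19 (p = 18 + 1 = 19)
-46 + 83*p = -46 + 83*19 = -46 + 1577 = 1531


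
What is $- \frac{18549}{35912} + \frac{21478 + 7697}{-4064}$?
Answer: $- \frac{140389467}{18243296} \approx -7.6954$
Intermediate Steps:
$- \frac{18549}{35912} + \frac{21478 + 7697}{-4064} = \left(-18549\right) \frac{1}{35912} + 29175 \left(- \frac{1}{4064}\right) = - \frac{18549}{35912} - \frac{29175}{4064} = - \frac{140389467}{18243296}$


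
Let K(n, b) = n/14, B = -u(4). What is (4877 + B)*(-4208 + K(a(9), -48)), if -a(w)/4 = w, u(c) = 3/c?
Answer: -287445185/14 ≈ -2.0532e+7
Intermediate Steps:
a(w) = -4*w
B = -¾ (B = -3/4 = -1*¾ = -¾ ≈ -0.75000)
K(n, b) = n/14 (K(n, b) = n*(1/14) = n/14)
(4877 + B)*(-4208 + K(a(9), -48)) = (4877 - ¾)*(-4208 + (-4*9)/14) = 19505*(-4208 + (1/14)*(-36))/4 = 19505*(-4208 - 18/7)/4 = (19505/4)*(-29474/7) = -287445185/14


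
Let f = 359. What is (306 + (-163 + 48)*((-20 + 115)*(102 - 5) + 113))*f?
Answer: -384996626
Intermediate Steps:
(306 + (-163 + 48)*((-20 + 115)*(102 - 5) + 113))*f = (306 + (-163 + 48)*((-20 + 115)*(102 - 5) + 113))*359 = (306 - 115*(95*97 + 113))*359 = (306 - 115*(9215 + 113))*359 = (306 - 115*9328)*359 = (306 - 1072720)*359 = -1072414*359 = -384996626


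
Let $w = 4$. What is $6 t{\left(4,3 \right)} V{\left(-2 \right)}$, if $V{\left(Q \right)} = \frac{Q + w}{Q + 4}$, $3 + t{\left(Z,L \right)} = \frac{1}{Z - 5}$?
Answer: $-24$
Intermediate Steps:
$t{\left(Z,L \right)} = -3 + \frac{1}{-5 + Z}$ ($t{\left(Z,L \right)} = -3 + \frac{1}{Z - 5} = -3 + \frac{1}{-5 + Z}$)
$V{\left(Q \right)} = 1$ ($V{\left(Q \right)} = \frac{Q + 4}{Q + 4} = \frac{4 + Q}{4 + Q} = 1$)
$6 t{\left(4,3 \right)} V{\left(-2 \right)} = 6 \frac{16 - 12}{-5 + 4} \cdot 1 = 6 \frac{16 - 12}{-1} \cdot 1 = 6 \left(\left(-1\right) 4\right) 1 = 6 \left(-4\right) 1 = \left(-24\right) 1 = -24$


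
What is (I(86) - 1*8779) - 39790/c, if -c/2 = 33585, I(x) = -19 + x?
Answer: -58514525/6717 ≈ -8711.4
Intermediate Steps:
c = -67170 (c = -2*33585 = -67170)
(I(86) - 1*8779) - 39790/c = ((-19 + 86) - 1*8779) - 39790/(-67170) = (67 - 8779) - 39790*(-1)/67170 = -8712 - 1*(-3979/6717) = -8712 + 3979/6717 = -58514525/6717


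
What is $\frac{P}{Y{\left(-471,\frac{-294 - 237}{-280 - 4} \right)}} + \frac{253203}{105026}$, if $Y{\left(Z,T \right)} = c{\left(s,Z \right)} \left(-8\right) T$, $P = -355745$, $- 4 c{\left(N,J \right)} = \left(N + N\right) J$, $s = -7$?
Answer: $- \frac{2209451415749}{183869753382} \approx -12.016$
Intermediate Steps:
$c{\left(N,J \right)} = - \frac{J N}{2}$ ($c{\left(N,J \right)} = - \frac{\left(N + N\right) J}{4} = - \frac{2 N J}{4} = - \frac{2 J N}{4} = - \frac{J N}{2}$)
$Y{\left(Z,T \right)} = - 28 T Z$ ($Y{\left(Z,T \right)} = \left(- \frac{1}{2}\right) Z \left(-7\right) \left(-8\right) T = \frac{7 Z}{2} \left(-8\right) T = - 28 Z T = - 28 T Z$)
$\frac{P}{Y{\left(-471,\frac{-294 - 237}{-280 - 4} \right)}} + \frac{253203}{105026} = - \frac{355745}{\left(-28\right) \frac{-294 - 237}{-280 - 4} \left(-471\right)} + \frac{253203}{105026} = - \frac{355745}{\left(-28\right) \left(- \frac{531}{-284}\right) \left(-471\right)} + 253203 \cdot \frac{1}{105026} = - \frac{355745}{\left(-28\right) \left(\left(-531\right) \left(- \frac{1}{284}\right)\right) \left(-471\right)} + \frac{253203}{105026} = - \frac{355745}{\left(-28\right) \frac{531}{284} \left(-471\right)} + \frac{253203}{105026} = - \frac{355745}{\frac{1750707}{71}} + \frac{253203}{105026} = \left(-355745\right) \frac{71}{1750707} + \frac{253203}{105026} = - \frac{25257895}{1750707} + \frac{253203}{105026} = - \frac{2209451415749}{183869753382}$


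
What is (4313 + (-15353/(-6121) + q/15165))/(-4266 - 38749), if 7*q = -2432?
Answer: -2804093429758/27950061086325 ≈ -0.10033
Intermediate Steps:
q = -2432/7 (q = (1/7)*(-2432) = -2432/7 ≈ -347.43)
(4313 + (-15353/(-6121) + q/15165))/(-4266 - 38749) = (4313 + (-15353/(-6121) - 2432/7/15165))/(-4266 - 38749) = (4313 + (-15353*(-1/6121) - 2432/7*1/15165))/(-43015) = (4313 + (15353/6121 - 2432/106155))*(-1/43015) = (4313 + 1614911443/649774755)*(-1/43015) = (2804093429758/649774755)*(-1/43015) = -2804093429758/27950061086325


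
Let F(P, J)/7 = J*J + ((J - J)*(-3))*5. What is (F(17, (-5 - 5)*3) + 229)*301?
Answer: 1965229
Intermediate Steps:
F(P, J) = 7*J**2 (F(P, J) = 7*(J*J + ((J - J)*(-3))*5) = 7*(J**2 + (0*(-3))*5) = 7*(J**2 + 0*5) = 7*(J**2 + 0) = 7*J**2)
(F(17, (-5 - 5)*3) + 229)*301 = (7*((-5 - 5)*3)**2 + 229)*301 = (7*(-10*3)**2 + 229)*301 = (7*(-30)**2 + 229)*301 = (7*900 + 229)*301 = (6300 + 229)*301 = 6529*301 = 1965229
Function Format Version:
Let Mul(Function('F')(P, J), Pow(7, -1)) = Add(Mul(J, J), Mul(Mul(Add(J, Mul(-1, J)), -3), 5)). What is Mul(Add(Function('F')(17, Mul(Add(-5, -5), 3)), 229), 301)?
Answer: 1965229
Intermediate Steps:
Function('F')(P, J) = Mul(7, Pow(J, 2)) (Function('F')(P, J) = Mul(7, Add(Mul(J, J), Mul(Mul(Add(J, Mul(-1, J)), -3), 5))) = Mul(7, Add(Pow(J, 2), Mul(Mul(0, -3), 5))) = Mul(7, Add(Pow(J, 2), Mul(0, 5))) = Mul(7, Add(Pow(J, 2), 0)) = Mul(7, Pow(J, 2)))
Mul(Add(Function('F')(17, Mul(Add(-5, -5), 3)), 229), 301) = Mul(Add(Mul(7, Pow(Mul(Add(-5, -5), 3), 2)), 229), 301) = Mul(Add(Mul(7, Pow(Mul(-10, 3), 2)), 229), 301) = Mul(Add(Mul(7, Pow(-30, 2)), 229), 301) = Mul(Add(Mul(7, 900), 229), 301) = Mul(Add(6300, 229), 301) = Mul(6529, 301) = 1965229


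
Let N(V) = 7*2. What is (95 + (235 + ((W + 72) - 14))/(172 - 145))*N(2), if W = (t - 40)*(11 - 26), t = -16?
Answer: 51772/27 ≈ 1917.5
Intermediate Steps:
W = 840 (W = (-16 - 40)*(11 - 26) = -56*(-15) = 840)
N(V) = 14
(95 + (235 + ((W + 72) - 14))/(172 - 145))*N(2) = (95 + (235 + ((840 + 72) - 14))/(172 - 145))*14 = (95 + (235 + (912 - 14))/27)*14 = (95 + (235 + 898)*(1/27))*14 = (95 + 1133*(1/27))*14 = (95 + 1133/27)*14 = (3698/27)*14 = 51772/27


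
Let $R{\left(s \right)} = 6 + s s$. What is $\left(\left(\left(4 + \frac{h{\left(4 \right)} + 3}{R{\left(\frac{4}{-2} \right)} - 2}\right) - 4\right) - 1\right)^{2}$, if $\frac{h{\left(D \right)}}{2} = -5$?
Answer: $\frac{225}{64} \approx 3.5156$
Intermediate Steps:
$R{\left(s \right)} = 6 + s^{2}$
$h{\left(D \right)} = -10$ ($h{\left(D \right)} = 2 \left(-5\right) = -10$)
$\left(\left(\left(4 + \frac{h{\left(4 \right)} + 3}{R{\left(\frac{4}{-2} \right)} - 2}\right) - 4\right) - 1\right)^{2} = \left(\left(\left(4 + \frac{-10 + 3}{\left(6 + \left(\frac{4}{-2}\right)^{2}\right) - 2}\right) - 4\right) - 1\right)^{2} = \left(\left(\left(4 - \frac{7}{\left(6 + \left(4 \left(- \frac{1}{2}\right)\right)^{2}\right) - 2}\right) - 4\right) - 1\right)^{2} = \left(\left(\left(4 - \frac{7}{\left(6 + \left(-2\right)^{2}\right) - 2}\right) - 4\right) - 1\right)^{2} = \left(\left(\left(4 - \frac{7}{\left(6 + 4\right) - 2}\right) - 4\right) - 1\right)^{2} = \left(\left(\left(4 - \frac{7}{10 - 2}\right) - 4\right) - 1\right)^{2} = \left(\left(\left(4 - \frac{7}{8}\right) - 4\right) - 1\right)^{2} = \left(\left(\frac{25}{8} - 4\right) - 1\right)^{2} = \left(- \frac{7}{8} - 1\right)^{2} = \left(- \frac{15}{8}\right)^{2} = \frac{225}{64}$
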